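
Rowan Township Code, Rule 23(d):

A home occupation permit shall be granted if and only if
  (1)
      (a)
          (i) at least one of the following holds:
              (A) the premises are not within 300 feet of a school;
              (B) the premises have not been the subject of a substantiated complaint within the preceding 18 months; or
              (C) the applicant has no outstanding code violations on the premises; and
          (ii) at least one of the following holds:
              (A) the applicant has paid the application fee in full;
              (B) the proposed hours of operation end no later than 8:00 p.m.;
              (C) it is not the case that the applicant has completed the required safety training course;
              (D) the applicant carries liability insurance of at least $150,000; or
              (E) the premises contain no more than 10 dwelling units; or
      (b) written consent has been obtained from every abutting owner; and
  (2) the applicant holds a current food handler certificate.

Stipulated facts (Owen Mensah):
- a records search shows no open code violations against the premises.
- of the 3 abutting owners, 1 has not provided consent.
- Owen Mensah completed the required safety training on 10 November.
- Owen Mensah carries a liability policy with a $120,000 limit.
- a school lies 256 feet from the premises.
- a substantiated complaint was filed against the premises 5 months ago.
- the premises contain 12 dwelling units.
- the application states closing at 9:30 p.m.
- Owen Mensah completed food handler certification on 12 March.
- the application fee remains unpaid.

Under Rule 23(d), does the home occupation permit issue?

(A) ≥300 ft from school — not satisfied.
(B) no complaint in 18 mo. — fails.
(C) no code violations — holds.
(i) = F OR F OR T = true.
(A) fee paid — fails.
(B) closes by 8 p.m. — not satisfied.
(C) not (safety training) — not met.
(D) insurance ≥ $150,000 — fails.
(E) ≤ 10 units — not satisfied.
(ii) = F OR F OR F OR F OR F = false.
(a): T AND F → false.
(b) all abutters consent — not satisfied.
(1): F OR F → false.
(2) food handler cert. — met.
So Overall is not satisfied (F AND T).

No — denied.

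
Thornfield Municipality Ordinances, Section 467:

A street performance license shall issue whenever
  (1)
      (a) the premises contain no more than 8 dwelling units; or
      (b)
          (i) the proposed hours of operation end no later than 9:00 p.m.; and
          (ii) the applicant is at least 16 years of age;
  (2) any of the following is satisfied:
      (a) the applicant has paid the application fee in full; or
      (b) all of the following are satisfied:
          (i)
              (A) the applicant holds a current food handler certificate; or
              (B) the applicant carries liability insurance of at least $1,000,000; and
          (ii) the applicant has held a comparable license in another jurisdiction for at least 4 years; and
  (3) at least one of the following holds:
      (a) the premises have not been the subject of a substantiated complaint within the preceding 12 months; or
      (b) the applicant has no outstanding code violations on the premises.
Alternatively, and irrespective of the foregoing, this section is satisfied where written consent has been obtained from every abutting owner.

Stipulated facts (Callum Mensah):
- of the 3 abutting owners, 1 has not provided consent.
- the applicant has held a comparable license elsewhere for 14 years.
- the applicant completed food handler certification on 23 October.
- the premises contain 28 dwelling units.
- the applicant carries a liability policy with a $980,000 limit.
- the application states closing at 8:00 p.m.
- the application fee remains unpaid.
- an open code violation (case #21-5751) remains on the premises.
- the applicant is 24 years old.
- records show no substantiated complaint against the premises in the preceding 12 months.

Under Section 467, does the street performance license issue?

Yes — granted.

(a) ≤ 8 units — not met.
(i) closes by 9 p.m. — holds.
(ii) age ≥ 16 — met.
So (b) is satisfied (T AND T).
So (1) is satisfied (F OR T).
(a) fee paid — fails.
(A) food handler cert. — holds.
(B) insurance ≥ $1,000,000 — not satisfied.
(i) = T OR F = true.
(ii) prior license ≥ 4 yr — satisfied.
(b): T AND T → true.
(2): F OR T → true.
(a) no complaint in 12 mo. — holds.
(b) no code violations — fails.
(3): T OR F → true.
Overall: T AND T AND T → true.
Exception (all abutters consent) — not satisfied.
Result: main true OR exception false → true.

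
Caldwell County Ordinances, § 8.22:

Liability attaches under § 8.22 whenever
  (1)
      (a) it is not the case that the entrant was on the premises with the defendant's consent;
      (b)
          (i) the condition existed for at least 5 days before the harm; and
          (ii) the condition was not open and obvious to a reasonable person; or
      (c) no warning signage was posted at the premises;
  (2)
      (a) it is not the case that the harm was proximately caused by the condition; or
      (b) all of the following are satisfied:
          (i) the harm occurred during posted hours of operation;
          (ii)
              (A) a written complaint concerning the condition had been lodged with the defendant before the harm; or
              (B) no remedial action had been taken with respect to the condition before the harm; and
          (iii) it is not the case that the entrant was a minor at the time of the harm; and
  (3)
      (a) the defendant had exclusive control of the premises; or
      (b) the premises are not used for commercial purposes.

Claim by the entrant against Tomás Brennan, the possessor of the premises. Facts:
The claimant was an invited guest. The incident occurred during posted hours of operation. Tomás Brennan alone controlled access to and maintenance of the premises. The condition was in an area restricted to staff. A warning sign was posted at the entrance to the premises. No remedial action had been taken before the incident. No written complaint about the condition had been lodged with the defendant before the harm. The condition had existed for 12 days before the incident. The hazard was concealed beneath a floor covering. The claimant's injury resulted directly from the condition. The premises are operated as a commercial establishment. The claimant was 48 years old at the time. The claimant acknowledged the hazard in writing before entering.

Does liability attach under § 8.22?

(a) not (consent to enter) — not met.
(i) condition ≥5 days old — met.
(ii) not open/obvious — holds.
So (b) is satisfied (T AND T).
(c) no signage posted — not met.
(1): F OR T OR F → true.
(a) not (proximate cause) — fails.
(i) during posted hours — met.
(A) complaint lodged — fails.
(B) no remedial action — holds.
So (ii) is satisfied (F OR T).
(iii) not (entrant a minor) — satisfied.
(b): T AND T AND T → true.
So (2) is satisfied (F OR T).
(a) exclusive control — met.
(b) not (commercial use) — not met.
(3): T OR F → true.
So Overall is satisfied (T AND T AND T).

Yes — liable.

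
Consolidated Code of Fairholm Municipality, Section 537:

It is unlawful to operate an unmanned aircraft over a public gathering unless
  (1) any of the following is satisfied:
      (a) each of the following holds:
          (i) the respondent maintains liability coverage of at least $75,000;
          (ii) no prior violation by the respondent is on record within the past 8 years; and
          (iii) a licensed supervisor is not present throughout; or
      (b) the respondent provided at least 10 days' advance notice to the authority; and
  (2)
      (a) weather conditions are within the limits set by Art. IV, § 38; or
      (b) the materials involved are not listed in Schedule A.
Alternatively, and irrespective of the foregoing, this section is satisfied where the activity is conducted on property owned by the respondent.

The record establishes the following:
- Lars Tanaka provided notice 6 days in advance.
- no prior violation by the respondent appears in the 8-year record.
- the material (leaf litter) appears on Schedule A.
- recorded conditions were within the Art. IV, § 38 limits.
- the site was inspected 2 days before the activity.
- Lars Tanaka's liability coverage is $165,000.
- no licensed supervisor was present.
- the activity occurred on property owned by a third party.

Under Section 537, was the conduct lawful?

(i) coverage ≥ $75,000 — satisfied.
(ii) no prior violation — holds.
(iii) not (supervisor present) — met.
So (a) is satisfied (T AND T AND T).
(b) ≥10 days' notice — not satisfied.
So (1) is satisfied (T OR F).
(a) weather ok — satisfied.
(b) not (Schedule A material) — fails.
So (2) is satisfied (T OR F).
So Overall is satisfied (T AND T).
Exception (own property) — not satisfied.
Result: main true OR exception false → true.

Yes — lawful.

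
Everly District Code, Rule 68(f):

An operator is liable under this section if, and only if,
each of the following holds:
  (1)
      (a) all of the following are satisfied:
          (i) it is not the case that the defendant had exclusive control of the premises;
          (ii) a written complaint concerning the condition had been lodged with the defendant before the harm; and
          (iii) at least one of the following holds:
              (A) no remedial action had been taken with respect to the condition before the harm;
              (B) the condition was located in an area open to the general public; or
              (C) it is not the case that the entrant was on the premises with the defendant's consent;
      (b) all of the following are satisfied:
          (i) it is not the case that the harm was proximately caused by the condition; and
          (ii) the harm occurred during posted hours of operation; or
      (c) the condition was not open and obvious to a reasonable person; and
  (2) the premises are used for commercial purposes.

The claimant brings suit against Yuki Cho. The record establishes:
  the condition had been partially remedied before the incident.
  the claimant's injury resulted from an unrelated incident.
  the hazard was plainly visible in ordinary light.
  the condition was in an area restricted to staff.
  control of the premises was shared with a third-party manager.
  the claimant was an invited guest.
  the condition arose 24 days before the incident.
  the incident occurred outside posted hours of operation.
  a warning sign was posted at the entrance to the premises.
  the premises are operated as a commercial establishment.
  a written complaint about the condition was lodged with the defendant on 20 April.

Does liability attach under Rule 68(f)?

(i) not (exclusive control) — satisfied.
(ii) complaint lodged — satisfied.
(A) no remedial action — not satisfied.
(B) public area — fails.
(C) not (consent to enter) — fails.
(iii) = F OR F OR F = false.
(a) = T AND T AND F = false.
(i) not (proximate cause) — met.
(ii) during posted hours — not satisfied.
So (b) is not satisfied (T AND F).
(c) not open/obvious — not satisfied.
So (1) is not satisfied (F OR F OR F).
(2) commercial use — met.
So Overall is not satisfied (F AND T).

No — not liable.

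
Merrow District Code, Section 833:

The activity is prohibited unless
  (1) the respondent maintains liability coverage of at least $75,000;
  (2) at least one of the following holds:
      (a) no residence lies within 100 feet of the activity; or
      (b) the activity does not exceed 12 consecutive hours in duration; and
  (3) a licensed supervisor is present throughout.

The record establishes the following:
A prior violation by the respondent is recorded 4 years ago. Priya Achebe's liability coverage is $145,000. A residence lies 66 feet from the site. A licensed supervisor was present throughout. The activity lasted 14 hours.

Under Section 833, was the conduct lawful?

No — unlawful.

(1) coverage ≥ $75,000 — met.
(a) no residence in 100 ft — not met.
(b) ≤ 12 hrs duration — not met.
So (2) is not satisfied (F OR F).
(3) supervisor present — holds.
So Overall is not satisfied (T AND F AND T).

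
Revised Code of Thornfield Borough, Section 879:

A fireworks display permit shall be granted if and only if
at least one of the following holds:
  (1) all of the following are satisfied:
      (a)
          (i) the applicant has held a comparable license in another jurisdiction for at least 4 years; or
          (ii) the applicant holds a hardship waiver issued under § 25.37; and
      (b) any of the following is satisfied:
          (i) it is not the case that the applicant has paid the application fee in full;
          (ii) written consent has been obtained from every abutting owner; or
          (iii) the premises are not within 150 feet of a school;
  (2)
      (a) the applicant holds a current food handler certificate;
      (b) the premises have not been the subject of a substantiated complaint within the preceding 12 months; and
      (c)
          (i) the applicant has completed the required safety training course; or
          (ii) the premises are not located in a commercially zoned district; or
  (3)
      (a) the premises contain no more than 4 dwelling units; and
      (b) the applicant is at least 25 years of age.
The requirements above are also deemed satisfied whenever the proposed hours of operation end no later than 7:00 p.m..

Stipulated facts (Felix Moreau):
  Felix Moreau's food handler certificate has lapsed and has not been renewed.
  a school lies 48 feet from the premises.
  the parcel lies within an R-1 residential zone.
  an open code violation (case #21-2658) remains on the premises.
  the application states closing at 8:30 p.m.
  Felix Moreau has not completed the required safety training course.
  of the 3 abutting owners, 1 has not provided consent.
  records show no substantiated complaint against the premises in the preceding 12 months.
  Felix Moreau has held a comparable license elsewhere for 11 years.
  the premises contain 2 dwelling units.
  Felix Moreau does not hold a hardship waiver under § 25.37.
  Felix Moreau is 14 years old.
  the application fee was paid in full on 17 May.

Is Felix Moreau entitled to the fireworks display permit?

(i) prior license ≥ 4 yr — holds.
(ii) hardship waiver — not satisfied.
So (a) is satisfied (T OR F).
(i) not (fee paid) — fails.
(ii) all abutters consent — not met.
(iii) ≥150 ft from school — not met.
(b) = F OR F OR F = false.
(1): T AND F → false.
(a) food handler cert. — not met.
(b) no complaint in 12 mo. — met.
(i) safety training — not satisfied.
(ii) not (commercially zoned) — met.
So (c) is satisfied (F OR T).
(2): F AND T AND T → false.
(a) ≤ 4 units — holds.
(b) age ≥ 25 — fails.
So (3) is not satisfied (T AND F).
Overall: F OR F OR F → false.
Exception (closes by 7 p.m.) — not satisfied.
Result: main false OR exception false → false.

No — denied.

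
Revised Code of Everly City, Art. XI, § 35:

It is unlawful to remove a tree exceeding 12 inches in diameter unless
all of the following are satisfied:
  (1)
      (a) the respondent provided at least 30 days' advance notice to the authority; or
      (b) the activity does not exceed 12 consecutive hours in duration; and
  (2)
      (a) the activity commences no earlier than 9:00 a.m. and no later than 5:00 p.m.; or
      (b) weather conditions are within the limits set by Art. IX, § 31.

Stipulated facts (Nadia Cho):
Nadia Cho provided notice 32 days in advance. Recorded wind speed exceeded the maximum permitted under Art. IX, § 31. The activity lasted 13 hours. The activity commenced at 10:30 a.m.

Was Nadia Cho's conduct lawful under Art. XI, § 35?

Yes — lawful.

(a) ≥30 days' notice — holds.
(b) ≤ 12 hrs duration — fails.
(1): T OR F → true.
(a) start within hours — holds.
(b) weather ok — not met.
So (2) is satisfied (T OR F).
Overall = T AND T = true.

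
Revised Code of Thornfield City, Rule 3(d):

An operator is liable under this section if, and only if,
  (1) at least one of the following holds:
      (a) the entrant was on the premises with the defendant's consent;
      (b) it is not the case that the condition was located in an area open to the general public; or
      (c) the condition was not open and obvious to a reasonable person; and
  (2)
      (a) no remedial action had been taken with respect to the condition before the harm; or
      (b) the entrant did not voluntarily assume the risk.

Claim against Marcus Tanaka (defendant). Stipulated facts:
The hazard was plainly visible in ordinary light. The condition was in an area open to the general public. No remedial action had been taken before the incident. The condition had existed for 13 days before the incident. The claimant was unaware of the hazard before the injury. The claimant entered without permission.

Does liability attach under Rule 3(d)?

(a) consent to enter — not satisfied.
(b) not (public area) — fails.
(c) not open/obvious — not met.
So (1) is not satisfied (F OR F OR F).
(a) no remedial action — met.
(b) no assumed risk — satisfied.
(2): T OR T → true.
Overall: F AND T → false.

No — not liable.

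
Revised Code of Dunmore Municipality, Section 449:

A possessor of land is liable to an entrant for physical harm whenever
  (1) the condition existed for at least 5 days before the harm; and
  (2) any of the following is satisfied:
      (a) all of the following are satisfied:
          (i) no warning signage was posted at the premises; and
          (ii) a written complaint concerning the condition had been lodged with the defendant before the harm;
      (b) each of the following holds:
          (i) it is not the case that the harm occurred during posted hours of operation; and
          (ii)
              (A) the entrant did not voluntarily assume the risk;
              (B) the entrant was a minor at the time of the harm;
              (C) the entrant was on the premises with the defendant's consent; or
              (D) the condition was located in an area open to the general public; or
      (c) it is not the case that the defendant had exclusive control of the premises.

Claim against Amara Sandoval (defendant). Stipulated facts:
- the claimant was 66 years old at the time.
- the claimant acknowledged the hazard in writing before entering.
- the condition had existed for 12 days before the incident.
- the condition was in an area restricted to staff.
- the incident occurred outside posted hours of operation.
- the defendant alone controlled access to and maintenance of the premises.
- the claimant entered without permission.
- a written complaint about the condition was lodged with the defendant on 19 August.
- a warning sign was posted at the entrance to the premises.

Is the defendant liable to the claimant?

No — not liable.

(1) condition ≥5 days old — satisfied.
(i) no signage posted — not satisfied.
(ii) complaint lodged — holds.
So (a) is not satisfied (F AND T).
(i) not (during posted hours) — met.
(A) no assumed risk — fails.
(B) entrant a minor — not met.
(C) consent to enter — fails.
(D) public area — fails.
(ii): F OR F OR F OR F → false.
(b): T AND F → false.
(c) not (exclusive control) — not met.
(2) = F OR F OR F = false.
Overall: T AND F → false.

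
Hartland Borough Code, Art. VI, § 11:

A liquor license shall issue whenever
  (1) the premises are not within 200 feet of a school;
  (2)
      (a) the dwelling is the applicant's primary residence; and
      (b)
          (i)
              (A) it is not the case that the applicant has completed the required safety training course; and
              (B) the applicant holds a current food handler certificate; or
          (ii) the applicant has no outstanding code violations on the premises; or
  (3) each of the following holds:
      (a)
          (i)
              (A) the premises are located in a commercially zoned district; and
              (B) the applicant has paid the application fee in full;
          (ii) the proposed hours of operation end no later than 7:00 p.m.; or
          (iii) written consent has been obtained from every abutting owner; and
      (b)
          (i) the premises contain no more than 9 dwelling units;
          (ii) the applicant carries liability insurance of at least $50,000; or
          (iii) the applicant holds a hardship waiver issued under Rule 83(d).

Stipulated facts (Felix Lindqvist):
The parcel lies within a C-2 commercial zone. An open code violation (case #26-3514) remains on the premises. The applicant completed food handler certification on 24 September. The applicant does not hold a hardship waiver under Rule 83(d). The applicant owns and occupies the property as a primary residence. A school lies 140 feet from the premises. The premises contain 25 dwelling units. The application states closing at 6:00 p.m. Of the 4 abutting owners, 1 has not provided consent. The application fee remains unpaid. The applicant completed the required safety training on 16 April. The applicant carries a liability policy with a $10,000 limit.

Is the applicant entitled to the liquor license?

No — denied.

(1) ≥200 ft from school — fails.
(a) primary residence — satisfied.
(A) not (safety training) — not satisfied.
(B) food handler cert. — holds.
So (i) is not satisfied (F AND T).
(ii) no code violations — not satisfied.
So (b) is not satisfied (F OR F).
So (2) is not satisfied (T AND F).
(A) commercially zoned — holds.
(B) fee paid — not satisfied.
(i): T AND F → false.
(ii) closes by 7 p.m. — met.
(iii) all abutters consent — fails.
(a) = F OR T OR F = true.
(i) ≤ 9 units — not satisfied.
(ii) insurance ≥ $50,000 — not met.
(iii) hardship waiver — not met.
So (b) is not satisfied (F OR F OR F).
(3): T AND F → false.
Overall: F OR F OR F → false.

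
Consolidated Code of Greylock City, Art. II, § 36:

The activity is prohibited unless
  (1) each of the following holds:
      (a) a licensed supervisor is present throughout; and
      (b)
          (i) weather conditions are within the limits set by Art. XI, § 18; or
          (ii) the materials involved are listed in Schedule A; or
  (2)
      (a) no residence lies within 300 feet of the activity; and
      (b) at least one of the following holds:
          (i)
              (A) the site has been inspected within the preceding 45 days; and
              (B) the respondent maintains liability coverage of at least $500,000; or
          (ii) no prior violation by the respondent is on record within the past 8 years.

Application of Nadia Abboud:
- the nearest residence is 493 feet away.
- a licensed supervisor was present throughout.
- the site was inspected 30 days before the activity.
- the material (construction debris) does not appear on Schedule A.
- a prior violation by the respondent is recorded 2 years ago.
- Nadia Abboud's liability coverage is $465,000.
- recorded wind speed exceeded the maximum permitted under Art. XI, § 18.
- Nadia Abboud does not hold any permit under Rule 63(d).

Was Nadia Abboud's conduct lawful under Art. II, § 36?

(a) supervisor present — met.
(i) weather ok — fails.
(ii) Schedule A material — fails.
So (b) is not satisfied (F OR F).
(1): T AND F → false.
(a) no residence in 300 ft — satisfied.
(A) site inspected — met.
(B) coverage ≥ $500,000 — fails.
So (i) is not satisfied (T AND F).
(ii) no prior violation — not met.
(b): F OR F → false.
So (2) is not satisfied (T AND F).
Overall: F OR F → false.

No — unlawful.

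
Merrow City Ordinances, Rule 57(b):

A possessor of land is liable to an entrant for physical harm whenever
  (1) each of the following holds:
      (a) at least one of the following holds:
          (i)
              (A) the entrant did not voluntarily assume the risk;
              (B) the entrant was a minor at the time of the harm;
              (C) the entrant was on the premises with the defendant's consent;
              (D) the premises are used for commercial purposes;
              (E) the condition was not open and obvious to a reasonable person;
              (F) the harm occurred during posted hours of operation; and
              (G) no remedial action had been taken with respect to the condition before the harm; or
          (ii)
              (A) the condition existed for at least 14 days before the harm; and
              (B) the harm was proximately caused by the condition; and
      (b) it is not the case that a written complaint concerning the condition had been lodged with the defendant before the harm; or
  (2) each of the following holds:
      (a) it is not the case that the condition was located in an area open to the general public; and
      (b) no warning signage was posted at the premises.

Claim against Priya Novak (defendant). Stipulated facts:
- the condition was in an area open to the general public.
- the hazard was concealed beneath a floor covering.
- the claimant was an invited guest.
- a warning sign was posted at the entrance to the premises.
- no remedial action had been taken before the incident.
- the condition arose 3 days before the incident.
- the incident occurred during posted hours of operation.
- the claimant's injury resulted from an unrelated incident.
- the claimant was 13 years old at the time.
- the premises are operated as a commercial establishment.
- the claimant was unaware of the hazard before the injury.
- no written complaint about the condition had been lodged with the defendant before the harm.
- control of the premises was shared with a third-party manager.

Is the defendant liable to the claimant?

(A) no assumed risk — met.
(B) entrant a minor — satisfied.
(C) consent to enter — met.
(D) commercial use — met.
(E) not open/obvious — met.
(F) during posted hours — holds.
(G) no remedial action — satisfied.
So (i) is satisfied (T AND T AND T AND T AND T AND T AND T).
(A) condition ≥14 days old — fails.
(B) proximate cause — not satisfied.
(ii): F AND F → false.
So (a) is satisfied (T OR F).
(b) not (complaint lodged) — satisfied.
So (1) is satisfied (T AND T).
(a) not (public area) — not satisfied.
(b) no signage posted — not satisfied.
(2) = F AND F = false.
Overall = T OR F = true.

Yes — liable.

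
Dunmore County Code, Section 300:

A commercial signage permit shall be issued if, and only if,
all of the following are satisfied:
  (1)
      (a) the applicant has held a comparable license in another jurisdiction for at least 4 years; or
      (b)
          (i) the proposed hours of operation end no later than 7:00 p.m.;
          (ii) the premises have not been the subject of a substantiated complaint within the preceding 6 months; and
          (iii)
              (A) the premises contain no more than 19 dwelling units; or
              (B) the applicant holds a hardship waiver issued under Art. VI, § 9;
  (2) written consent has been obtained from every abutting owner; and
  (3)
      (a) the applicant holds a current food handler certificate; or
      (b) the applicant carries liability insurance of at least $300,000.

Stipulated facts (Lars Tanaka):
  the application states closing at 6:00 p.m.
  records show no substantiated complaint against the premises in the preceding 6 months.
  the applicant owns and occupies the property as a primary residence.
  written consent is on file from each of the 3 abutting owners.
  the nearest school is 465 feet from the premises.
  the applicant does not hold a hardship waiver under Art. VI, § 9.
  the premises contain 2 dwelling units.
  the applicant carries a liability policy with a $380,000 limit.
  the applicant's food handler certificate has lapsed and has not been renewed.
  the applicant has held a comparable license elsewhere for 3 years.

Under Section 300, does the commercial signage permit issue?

(a) prior license ≥ 4 yr — not met.
(i) closes by 7 p.m. — holds.
(ii) no complaint in 6 mo. — met.
(A) ≤ 19 units — met.
(B) hardship waiver — not satisfied.
(iii) = T OR F = true.
So (b) is satisfied (T AND T AND T).
(1) = F OR T = true.
(2) all abutters consent — satisfied.
(a) food handler cert. — not satisfied.
(b) insurance ≥ $300,000 — holds.
(3) = F OR T = true.
So Overall is satisfied (T AND T AND T).

Yes — granted.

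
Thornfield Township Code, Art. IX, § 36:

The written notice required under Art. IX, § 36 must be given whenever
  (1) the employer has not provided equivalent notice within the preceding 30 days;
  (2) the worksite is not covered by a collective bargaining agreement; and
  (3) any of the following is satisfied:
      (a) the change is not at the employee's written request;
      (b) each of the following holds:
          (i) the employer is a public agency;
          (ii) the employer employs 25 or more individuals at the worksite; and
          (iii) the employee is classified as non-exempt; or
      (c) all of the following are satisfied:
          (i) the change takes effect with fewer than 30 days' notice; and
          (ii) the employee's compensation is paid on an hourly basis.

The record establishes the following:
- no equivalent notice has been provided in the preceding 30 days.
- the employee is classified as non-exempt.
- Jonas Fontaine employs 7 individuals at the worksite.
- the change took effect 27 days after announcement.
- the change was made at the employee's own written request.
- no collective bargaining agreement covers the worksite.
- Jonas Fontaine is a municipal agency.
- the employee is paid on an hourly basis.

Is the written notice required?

Yes — required.

(1) no recent notice — satisfied.
(2) no CBA — satisfied.
(a) not employee-requested — fails.
(i) public agency — holds.
(ii) ≥ 25 at site — not satisfied.
(iii) non-exempt — satisfied.
(b) = T AND F AND T = false.
(i) < 30 days' notice — holds.
(ii) hourly-paid — satisfied.
(c) = T AND T = true.
(3): F OR F OR T → true.
Overall = T AND T AND T = true.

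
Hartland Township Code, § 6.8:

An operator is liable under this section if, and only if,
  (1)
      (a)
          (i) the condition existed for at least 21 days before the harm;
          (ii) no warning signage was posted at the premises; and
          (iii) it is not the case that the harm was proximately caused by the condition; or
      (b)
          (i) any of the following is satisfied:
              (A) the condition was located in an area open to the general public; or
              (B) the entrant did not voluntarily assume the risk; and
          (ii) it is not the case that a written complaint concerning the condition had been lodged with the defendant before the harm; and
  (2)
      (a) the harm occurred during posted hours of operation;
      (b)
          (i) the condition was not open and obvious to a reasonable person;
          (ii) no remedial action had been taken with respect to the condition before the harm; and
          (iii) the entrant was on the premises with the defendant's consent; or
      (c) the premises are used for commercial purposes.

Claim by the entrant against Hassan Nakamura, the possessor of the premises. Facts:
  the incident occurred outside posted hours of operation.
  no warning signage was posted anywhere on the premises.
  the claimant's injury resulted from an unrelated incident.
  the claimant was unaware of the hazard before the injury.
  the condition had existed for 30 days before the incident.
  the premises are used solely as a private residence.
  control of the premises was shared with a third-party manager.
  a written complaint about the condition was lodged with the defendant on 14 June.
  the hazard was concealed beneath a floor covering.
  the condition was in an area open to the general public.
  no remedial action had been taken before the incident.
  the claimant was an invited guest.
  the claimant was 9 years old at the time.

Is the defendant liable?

Yes — liable.

(i) condition ≥21 days old — met.
(ii) no signage posted — holds.
(iii) not (proximate cause) — met.
So (a) is satisfied (T AND T AND T).
(A) public area — satisfied.
(B) no assumed risk — holds.
(i): T OR T → true.
(ii) not (complaint lodged) — not met.
(b): T AND F → false.
So (1) is satisfied (T OR F).
(a) during posted hours — not satisfied.
(i) not open/obvious — satisfied.
(ii) no remedial action — holds.
(iii) consent to enter — holds.
(b) = T AND T AND T = true.
(c) commercial use — fails.
(2) = F OR T OR F = true.
Overall: T AND T → true.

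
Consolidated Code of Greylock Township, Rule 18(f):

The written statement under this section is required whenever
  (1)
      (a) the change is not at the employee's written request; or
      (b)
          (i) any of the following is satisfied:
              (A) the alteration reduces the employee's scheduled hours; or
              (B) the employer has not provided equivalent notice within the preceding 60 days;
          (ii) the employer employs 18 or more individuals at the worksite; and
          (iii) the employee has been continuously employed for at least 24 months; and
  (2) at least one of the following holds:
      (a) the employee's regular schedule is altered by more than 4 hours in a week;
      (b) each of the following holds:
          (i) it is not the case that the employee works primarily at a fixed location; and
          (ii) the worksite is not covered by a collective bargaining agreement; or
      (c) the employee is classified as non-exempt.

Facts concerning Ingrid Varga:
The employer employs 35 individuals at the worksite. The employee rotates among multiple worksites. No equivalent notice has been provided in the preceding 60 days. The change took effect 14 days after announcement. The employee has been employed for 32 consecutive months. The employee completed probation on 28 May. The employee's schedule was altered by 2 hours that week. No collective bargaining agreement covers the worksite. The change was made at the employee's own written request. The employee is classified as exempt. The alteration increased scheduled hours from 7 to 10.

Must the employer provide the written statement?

Yes — required.

(a) not employee-requested — fails.
(A) hours reduced — not satisfied.
(B) no recent notice — satisfied.
So (i) is satisfied (F OR T).
(ii) ≥ 18 at site — met.
(iii) tenure ≥ 24 mo. — holds.
So (b) is satisfied (T AND T AND T).
(1) = F OR T = true.
(a) schedule shift > 4h — not met.
(i) not (fixed location) — holds.
(ii) no CBA — holds.
So (b) is satisfied (T AND T).
(c) non-exempt — not met.
(2) = F OR T OR F = true.
Overall = T AND T = true.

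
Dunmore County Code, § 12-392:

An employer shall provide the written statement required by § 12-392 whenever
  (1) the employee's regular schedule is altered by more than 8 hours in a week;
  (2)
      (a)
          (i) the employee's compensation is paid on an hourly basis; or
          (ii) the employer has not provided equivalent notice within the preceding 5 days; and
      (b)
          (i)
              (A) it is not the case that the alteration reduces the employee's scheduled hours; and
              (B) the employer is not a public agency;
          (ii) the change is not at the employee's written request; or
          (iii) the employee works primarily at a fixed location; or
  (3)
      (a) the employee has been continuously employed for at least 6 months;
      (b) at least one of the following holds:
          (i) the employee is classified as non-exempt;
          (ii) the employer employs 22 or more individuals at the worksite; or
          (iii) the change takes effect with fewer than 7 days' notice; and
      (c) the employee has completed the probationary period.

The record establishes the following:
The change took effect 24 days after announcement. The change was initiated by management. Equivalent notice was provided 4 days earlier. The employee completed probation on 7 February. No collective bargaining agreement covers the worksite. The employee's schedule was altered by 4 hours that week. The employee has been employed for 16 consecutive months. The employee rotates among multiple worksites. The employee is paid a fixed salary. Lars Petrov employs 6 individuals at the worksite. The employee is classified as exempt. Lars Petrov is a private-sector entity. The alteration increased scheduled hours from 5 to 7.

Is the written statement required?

(1) schedule shift > 8h — fails.
(i) hourly-paid — not satisfied.
(ii) no recent notice — not met.
So (a) is not satisfied (F OR F).
(A) not (hours reduced) — met.
(B) not (public agency) — met.
So (i) is satisfied (T AND T).
(ii) not employee-requested — met.
(iii) fixed location — fails.
(b) = T OR T OR F = true.
(2): F AND T → false.
(a) tenure ≥ 6 mo. — met.
(i) non-exempt — not met.
(ii) ≥ 22 at site — not met.
(iii) < 7 days' notice — fails.
(b): F OR F OR F → false.
(c) past probation — satisfied.
(3) = T AND F AND T = false.
So Overall is not satisfied (F OR F OR F).

No — not required.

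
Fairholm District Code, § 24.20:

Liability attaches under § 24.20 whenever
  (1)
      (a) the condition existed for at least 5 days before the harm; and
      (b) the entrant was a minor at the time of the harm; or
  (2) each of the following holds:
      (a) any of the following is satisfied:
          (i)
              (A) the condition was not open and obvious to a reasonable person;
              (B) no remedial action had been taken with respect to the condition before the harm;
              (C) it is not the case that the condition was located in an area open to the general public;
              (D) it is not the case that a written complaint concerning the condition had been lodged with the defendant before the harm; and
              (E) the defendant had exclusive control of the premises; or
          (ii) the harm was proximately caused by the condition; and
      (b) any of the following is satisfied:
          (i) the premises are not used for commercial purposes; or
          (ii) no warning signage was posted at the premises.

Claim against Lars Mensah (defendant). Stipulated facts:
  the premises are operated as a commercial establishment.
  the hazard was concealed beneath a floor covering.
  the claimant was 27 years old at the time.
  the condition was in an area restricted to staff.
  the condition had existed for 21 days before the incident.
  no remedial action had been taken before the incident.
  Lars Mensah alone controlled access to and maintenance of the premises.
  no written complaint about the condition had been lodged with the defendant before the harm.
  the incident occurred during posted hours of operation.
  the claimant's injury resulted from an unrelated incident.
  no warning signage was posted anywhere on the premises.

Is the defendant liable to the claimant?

(a) condition ≥5 days old — met.
(b) entrant a minor — not satisfied.
So (1) is not satisfied (T AND F).
(A) not open/obvious — holds.
(B) no remedial action — satisfied.
(C) not (public area) — met.
(D) not (complaint lodged) — holds.
(E) exclusive control — satisfied.
So (i) is satisfied (T AND T AND T AND T AND T).
(ii) proximate cause — not satisfied.
(a): T OR F → true.
(i) not (commercial use) — not satisfied.
(ii) no signage posted — satisfied.
So (b) is satisfied (F OR T).
So (2) is satisfied (T AND T).
Overall: F OR T → true.

Yes — liable.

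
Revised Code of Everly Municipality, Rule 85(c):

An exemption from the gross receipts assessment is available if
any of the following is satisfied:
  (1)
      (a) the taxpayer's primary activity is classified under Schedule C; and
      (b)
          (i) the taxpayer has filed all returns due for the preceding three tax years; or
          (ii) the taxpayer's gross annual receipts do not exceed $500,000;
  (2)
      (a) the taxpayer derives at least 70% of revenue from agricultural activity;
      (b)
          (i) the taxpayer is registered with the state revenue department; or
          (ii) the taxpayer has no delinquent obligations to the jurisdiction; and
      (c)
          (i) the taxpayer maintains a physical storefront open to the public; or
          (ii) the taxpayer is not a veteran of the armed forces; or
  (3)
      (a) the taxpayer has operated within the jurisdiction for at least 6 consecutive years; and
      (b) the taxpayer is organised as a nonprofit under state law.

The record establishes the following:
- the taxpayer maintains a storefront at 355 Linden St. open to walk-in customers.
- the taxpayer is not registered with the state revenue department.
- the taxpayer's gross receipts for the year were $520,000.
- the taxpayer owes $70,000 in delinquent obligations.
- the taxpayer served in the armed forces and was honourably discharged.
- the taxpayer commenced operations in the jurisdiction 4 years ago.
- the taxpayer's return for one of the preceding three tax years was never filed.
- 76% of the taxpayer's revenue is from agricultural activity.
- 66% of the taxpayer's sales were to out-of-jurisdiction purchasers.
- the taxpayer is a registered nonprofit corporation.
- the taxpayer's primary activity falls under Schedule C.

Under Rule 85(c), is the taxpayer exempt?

(a) Schedule C activity — met.
(i) returns current — fails.
(ii) receipts ≤ $500,000 — not satisfied.
So (b) is not satisfied (F OR F).
(1): T AND F → false.
(a) ≥70% agricultural — met.
(i) state-registered — not satisfied.
(ii) no delinquency — fails.
(b) = F OR F = false.
(i) has storefront — met.
(ii) not (veteran) — not satisfied.
So (c) is satisfied (T OR F).
(2): T AND F AND T → false.
(a) ≥ 6 yrs in jurisdiction — not satisfied.
(b) nonprofit — met.
(3) = F AND T = false.
Overall: F OR F OR F → false.

No — not exempt.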